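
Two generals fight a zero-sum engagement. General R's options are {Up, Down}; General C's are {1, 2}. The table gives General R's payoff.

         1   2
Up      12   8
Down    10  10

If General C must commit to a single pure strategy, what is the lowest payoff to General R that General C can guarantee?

Column maxima: 1 → 12, 2 → 10.
The smallest of these is 10.

10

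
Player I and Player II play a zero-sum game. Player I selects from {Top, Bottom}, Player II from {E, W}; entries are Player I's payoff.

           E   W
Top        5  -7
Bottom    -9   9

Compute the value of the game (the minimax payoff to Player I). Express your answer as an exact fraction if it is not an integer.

Row minima: Top → -7, Bottom → -9; maximin = -7.
Column maxima: E → 5, W → 9; minimax = 5.
-7 ≠ 5, so there is no saddle point; optimal play is mixed.
Let Player I play Top with probability p. Expected payoff against E: 5p + (-9)(1−p) = 14p − 9; against W: (-7)p + 9(1−p) = −16p + 9.
Setting these equal: 14p − 9 = −16p + 9 ⇒ 30p = 18 ⇒ p = 3/5, and the value is (14)·(3/5) − 9 = -3/5.
For Player II: with q = P(E), equating Top's and Bottom's payoffs gives 12q − 7 = −18q + 9 ⇒ q = 8/15.

-3/5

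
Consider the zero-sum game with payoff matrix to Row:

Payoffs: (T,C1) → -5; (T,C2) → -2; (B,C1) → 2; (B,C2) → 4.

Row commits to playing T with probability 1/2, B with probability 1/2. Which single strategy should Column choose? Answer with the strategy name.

C1

If Column plays C1, Row's expected payoff is (1/2)·(-5) + (1/2)·2 = -3/2.
If Column plays C2, Row's expected payoff is (1/2)·(-2) + (1/2)·4 = 1.
Column minimizes Row's payoff; the smallest is -3/2, so the best response is C1.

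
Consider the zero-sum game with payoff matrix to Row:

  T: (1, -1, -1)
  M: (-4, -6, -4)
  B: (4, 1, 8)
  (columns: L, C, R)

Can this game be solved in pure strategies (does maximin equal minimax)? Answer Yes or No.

Yes

Row minima: T → -1, M → -6, B → 1; maximin = 1.
Column maxima: L → 4, C → 1, R → 8; minimax = 1.
maximin = minimax = 1, so a saddle point exists.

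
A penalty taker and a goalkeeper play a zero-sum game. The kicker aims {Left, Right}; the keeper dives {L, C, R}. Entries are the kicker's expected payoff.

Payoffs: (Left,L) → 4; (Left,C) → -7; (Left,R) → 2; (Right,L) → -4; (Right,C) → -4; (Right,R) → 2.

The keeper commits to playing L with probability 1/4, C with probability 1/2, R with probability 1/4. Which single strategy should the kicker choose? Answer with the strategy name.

Left

Expected payoff of Left: (1/4)·4 + (1/2)·(-7) + (1/4)·2 = -2.
Expected payoff of Right: (1/4)·(-4) + (1/2)·(-4) + (1/4)·2 = -5/2.
The largest is -2, so the kicker's best response is Left.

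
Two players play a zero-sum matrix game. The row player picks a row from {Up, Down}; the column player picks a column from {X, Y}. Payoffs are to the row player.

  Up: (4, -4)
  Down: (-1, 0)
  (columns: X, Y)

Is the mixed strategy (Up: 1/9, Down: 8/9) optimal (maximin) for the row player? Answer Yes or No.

Yes

Against X this mix gives (1/9)·4 + (8/9)·(-1) = -4/9.
Against Y this mix gives (1/9)·(-4) + (8/9)·0 = -4/9.
All of the column player's active replies (X, Y) yield -4/9, and no column does worse for the row player. The mix makes the column player indifferent and guarantees -4/9, so it is optimal.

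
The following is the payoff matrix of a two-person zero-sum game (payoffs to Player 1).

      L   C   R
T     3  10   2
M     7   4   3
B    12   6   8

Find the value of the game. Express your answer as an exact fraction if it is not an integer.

Row minima: T → 2, M → 3, B → 6; maximin = 6.
Column maxima: L → 12, C → 10, R → 8; minimax = 8.
6 ≠ 8, so there is no saddle point; optimal play is mixed.
M is strictly dominated by B, so Player 1 never plays it.
L is strictly dominated by R (it gives Player 1 strictly more in every row), so Player 2 never plays it.
On the remaining 2×2 (T, B vs C, R):
Let Player 1 play T with probability p. Expected payoff against C: 10p + 6(1−p) = 4p + 6; against R: 2p + 8(1−p) = −6p + 8.
Setting these equal: 4p + 6 = −6p + 8 ⇒ 10p = 2 ⇒ p = 1/5, and the value is (4)·(1/5) + 6 = 34/5.
For Player 2: with q = P(C), equating T's and B's payoffs gives 8q + 2 = −2q + 8 ⇒ q = 3/5.

34/5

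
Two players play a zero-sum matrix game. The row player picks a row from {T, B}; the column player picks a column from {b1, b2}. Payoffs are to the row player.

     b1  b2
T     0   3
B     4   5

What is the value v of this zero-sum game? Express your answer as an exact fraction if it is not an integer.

Row minima: T → 0, B → 4; maximin = 4.
Column maxima: b1 → 4, b2 → 5; minimax = 4.
Since maximin = minimax = 4, there is a saddle point and the value is 4.

4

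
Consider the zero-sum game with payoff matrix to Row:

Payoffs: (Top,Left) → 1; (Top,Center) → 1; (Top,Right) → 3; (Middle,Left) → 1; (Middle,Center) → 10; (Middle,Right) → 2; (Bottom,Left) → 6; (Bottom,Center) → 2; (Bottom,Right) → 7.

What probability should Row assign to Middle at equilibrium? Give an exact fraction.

4/13

Row minima: Top → 1, Middle → 1, Bottom → 2; maximin = 2.
Column maxima: Left → 6, Center → 10, Right → 7; minimax = 6.
2 ≠ 6, so there is no saddle point; optimal play is mixed.
Top is strictly dominated by Bottom, so Row never plays it.
Right is strictly dominated by Left (it gives Row strictly more in every row), so Column never plays it.
On the remaining 2×2 (Middle, Bottom vs Left, Center):
Let Row play Middle with probability p. Expected payoff against Left: 1p + 6(1−p) = −5p + 6; against Center: 10p + 2(1−p) = 8p + 2.
Setting these equal: −5p + 6 = 8p + 2 ⇒ −13p = -4 ⇒ p = 4/13, and the value is (-5)·(4/13) + 6 = 58/13.
For Column: with q = P(Left), equating Middle's and Bottom's payoffs gives −9q + 10 = 4q + 2 ⇒ q = 8/13.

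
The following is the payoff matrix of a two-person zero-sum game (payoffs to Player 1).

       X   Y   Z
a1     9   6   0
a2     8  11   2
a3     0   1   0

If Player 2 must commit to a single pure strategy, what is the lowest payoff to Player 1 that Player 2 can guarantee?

2

Column maxima: X → 9, Y → 11, Z → 2.
The smallest of these is 2.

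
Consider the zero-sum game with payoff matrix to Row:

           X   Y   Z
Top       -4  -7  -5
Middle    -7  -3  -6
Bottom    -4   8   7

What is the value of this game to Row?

Row minima: Top → -7, Middle → -7, Bottom → -4; maximin = -4.
Column maxima: X → -4, Y → 8, Z → 7; minimax = -4.
Since maximin = minimax = -4, there is a saddle point and the value is -4.

-4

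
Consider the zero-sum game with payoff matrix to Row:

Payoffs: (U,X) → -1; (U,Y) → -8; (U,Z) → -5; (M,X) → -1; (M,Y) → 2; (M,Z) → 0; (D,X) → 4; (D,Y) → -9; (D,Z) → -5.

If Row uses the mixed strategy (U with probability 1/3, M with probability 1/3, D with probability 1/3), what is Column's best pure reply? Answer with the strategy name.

Y

If Column plays X, Row's expected payoff is (1/3)·(-1) + (1/3)·(-1) + (1/3)·4 = 2/3.
If Column plays Y, Row's expected payoff is (1/3)·(-8) + (1/3)·2 + (1/3)·(-9) = -5.
If Column plays Z, Row's expected payoff is (1/3)·(-5) + (1/3)·0 + (1/3)·(-5) = -10/3.
Column minimizes Row's payoff; the smallest is -5, so the best response is Y.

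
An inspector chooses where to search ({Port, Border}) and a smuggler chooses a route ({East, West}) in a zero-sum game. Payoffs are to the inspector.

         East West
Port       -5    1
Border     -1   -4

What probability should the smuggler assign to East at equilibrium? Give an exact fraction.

Row minima: Port → -5, Border → -4; maximin = -4.
Column maxima: East → -1, West → 1; minimax = -1.
-4 ≠ -1, so there is no saddle point; optimal play is mixed.
Let the inspector play Port with probability p. Expected payoff against East: (-5)p + (-1)(1−p) = −4p − 1; against West: 1p + (-4)(1−p) = 5p − 4.
Setting these equal: −4p − 1 = 5p − 4 ⇒ −9p = -3 ⇒ p = 1/3, and the value is (-4)·(1/3) − 1 = -7/3.
For the smuggler: with q = P(East), equating Port's and Border's payoffs gives −6q + 1 = 3q − 4 ⇒ q = 5/9.

5/9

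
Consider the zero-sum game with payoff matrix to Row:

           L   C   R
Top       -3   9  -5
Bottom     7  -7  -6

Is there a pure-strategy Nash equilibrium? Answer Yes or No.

Row minima: Top → -5, Bottom → -7; maximin = -5.
Column maxima: L → 7, C → 9, R → -5; minimax = -5.
maximin = minimax = -5, so a saddle point exists.

Yes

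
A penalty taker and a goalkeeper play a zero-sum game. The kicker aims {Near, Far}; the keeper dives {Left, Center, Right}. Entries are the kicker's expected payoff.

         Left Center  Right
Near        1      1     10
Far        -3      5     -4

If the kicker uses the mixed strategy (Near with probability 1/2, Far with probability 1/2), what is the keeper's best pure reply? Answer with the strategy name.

Left

If the keeper plays Left, the kicker's expected payoff is (1/2)·1 + (1/2)·(-3) = -1.
If the keeper plays Center, the kicker's expected payoff is (1/2)·1 + (1/2)·5 = 3.
If the keeper plays Right, the kicker's expected payoff is (1/2)·10 + (1/2)·(-4) = 3.
The keeper minimizes the kicker's payoff; the smallest is -1, so the best response is Left.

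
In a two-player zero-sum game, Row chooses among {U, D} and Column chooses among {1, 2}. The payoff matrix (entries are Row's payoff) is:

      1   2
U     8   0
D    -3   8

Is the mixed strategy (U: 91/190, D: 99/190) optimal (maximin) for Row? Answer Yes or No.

Against 1 this mix gives (91/190)·8 + (99/190)·(-3) = 431/190.
Against 2 this mix gives (91/190)·0 + (99/190)·8 = 396/95.
Column will play 1, holding Row to 431/190. Shifting weight toward the row that does better against 1 would raise this floor (the equalizing mix achieves 64/19 against both 1 and 2), so the proposed strategy is not optimal.

No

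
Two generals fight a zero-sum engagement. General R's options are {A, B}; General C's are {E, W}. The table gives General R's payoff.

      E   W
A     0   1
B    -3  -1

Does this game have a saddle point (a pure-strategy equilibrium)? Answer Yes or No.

Yes

Row minima: A → 0, B → -3; maximin = 0.
Column maxima: E → 0, W → 1; minimax = 0.
maximin = minimax = 0, so a saddle point exists.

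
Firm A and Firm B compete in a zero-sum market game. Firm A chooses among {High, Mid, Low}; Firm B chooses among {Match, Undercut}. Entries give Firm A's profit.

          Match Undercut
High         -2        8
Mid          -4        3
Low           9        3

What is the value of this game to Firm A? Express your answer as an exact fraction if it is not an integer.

Row minima: High → -2, Mid → -4, Low → 3; maximin = 3.
Column maxima: Match → 9, Undercut → 8; minimax = 8.
3 ≠ 8, so there is no saddle point; optimal play is mixed.
Mid is strictly dominated by High, so Firm A never plays it.
On the remaining 2×2 (High, Low vs Match, Undercut):
Let Firm A play High with probability p. Expected payoff against Match: (-2)p + 9(1−p) = −11p + 9; against Undercut: 8p + 3(1−p) = 5p + 3.
Setting these equal: −11p + 9 = 5p + 3 ⇒ −16p = -6 ⇒ p = 3/8, and the value is (-11)·(3/8) + 9 = 39/8.
For Firm B: with q = P(Match), equating High's and Low's payoffs gives −10q + 8 = 6q + 3 ⇒ q = 5/16.

39/8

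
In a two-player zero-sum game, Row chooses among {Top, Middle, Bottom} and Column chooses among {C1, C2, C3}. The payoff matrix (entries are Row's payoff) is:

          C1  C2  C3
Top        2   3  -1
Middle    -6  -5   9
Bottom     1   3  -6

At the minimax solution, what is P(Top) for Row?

5/6

Row minima: Top → -1, Middle → -6, Bottom → -6; maximin = -1.
Column maxima: C1 → 2, C2 → 3, C3 → 9; minimax = 2.
-1 ≠ 2, so there is no saddle point; optimal play is mixed.
C2 is strictly dominated by C1 (it gives Row strictly more in every row), so Column never plays it.
With C2 eliminated, Bottom is strictly dominated by Top (Top gives Row strictly more in every remaining column), so Row never plays it.
On the remaining 2×2 (Top, Middle vs C1, C3):
Let Row play Top with probability p. Expected payoff against C1: 2p + (-6)(1−p) = 8p − 6; against C3: (-1)p + 9(1−p) = −10p + 9.
Setting these equal: 8p − 6 = −10p + 9 ⇒ 18p = 15 ⇒ p = 5/6, and the value is (8)·(5/6) − 6 = 2/3.
For Column: with q = P(C1), equating Top's and Middle's payoffs gives 3q − 1 = −15q + 9 ⇒ q = 5/9.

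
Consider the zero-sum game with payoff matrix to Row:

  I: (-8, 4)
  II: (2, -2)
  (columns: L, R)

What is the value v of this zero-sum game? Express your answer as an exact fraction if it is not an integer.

Row minima: I → -8, II → -2; maximin = -2.
Column maxima: L → 2, R → 4; minimax = 2.
-2 ≠ 2, so there is no saddle point; optimal play is mixed.
Let Row play I with probability p. Expected payoff against L: (-8)p + 2(1−p) = −10p + 2; against R: 4p + (-2)(1−p) = 6p − 2.
Setting these equal: −10p + 2 = 6p − 2 ⇒ −16p = -4 ⇒ p = 1/4, and the value is (-10)·(1/4) + 2 = -1/2.
For Column: with q = P(L), equating I's and II's payoffs gives −12q + 4 = 4q − 2 ⇒ q = 3/8.

-1/2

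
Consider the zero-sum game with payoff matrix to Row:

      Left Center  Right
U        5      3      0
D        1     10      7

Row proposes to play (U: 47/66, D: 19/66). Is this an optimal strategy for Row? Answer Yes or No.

No

Against Left this mix gives (47/66)·5 + (19/66)·1 = 127/33.
Against Center this mix gives (47/66)·3 + (19/66)·10 = 331/66.
Against Right this mix gives (47/66)·0 + (19/66)·7 = 133/66.
Column will play Right, holding Row to 133/66. Shifting weight toward the row that does better against Right would raise this floor (the equalizing mix achieves 35/11 against both Right and Left), so the proposed strategy is not optimal.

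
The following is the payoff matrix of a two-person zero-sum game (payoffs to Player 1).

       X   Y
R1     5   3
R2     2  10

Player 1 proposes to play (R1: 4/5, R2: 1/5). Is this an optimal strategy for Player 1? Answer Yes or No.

Yes

Against X this mix gives (4/5)·5 + (1/5)·2 = 22/5.
Against Y this mix gives (4/5)·3 + (1/5)·10 = 22/5.
All of Player 2's active replies (X, Y) yield 22/5, and no column does worse for Player 1. The mix makes Player 2 indifferent and guarantees 22/5, so it is optimal.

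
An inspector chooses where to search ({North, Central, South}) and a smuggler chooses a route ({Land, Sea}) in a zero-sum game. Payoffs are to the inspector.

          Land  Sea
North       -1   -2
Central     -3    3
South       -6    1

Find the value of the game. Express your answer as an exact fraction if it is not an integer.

-9/7

Row minima: North → -2, Central → -3, South → -6; maximin = -2.
Column maxima: Land → -1, Sea → 3; minimax = -1.
-2 ≠ -1, so there is no saddle point; optimal play is mixed.
South is strictly dominated by Central, so the inspector never plays it.
On the remaining 2×2 (North, Central vs Land, Sea):
Let the inspector play North with probability p. Expected payoff against Land: (-1)p + (-3)(1−p) = 2p − 3; against Sea: (-2)p + 3(1−p) = −5p + 3.
Setting these equal: 2p − 3 = −5p + 3 ⇒ 7p = 6 ⇒ p = 6/7, and the value is (2)·(6/7) − 3 = -9/7.
For the smuggler: with q = P(Land), equating North's and Central's payoffs gives q − 2 = −6q + 3 ⇒ q = 5/7.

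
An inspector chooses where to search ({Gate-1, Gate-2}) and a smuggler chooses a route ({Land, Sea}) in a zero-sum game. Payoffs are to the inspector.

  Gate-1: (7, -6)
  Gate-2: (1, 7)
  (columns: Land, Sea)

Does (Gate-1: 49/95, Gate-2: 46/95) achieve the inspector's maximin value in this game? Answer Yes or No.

Against Land this mix gives (49/95)·7 + (46/95)·1 = 389/95.
Against Sea this mix gives (49/95)·(-6) + (46/95)·7 = 28/95.
The smuggler will play Sea, holding the inspector to 28/95. Shifting weight toward the row that does better against Sea would raise this floor (the equalizing mix achieves 55/19 against both Sea and Land), so the proposed strategy is not optimal.

No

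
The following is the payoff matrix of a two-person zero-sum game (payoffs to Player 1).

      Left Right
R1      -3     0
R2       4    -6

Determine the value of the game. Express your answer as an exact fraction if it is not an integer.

Row minima: R1 → -3, R2 → -6; maximin = -3.
Column maxima: Left → 4, Right → 0; minimax = 0.
-3 ≠ 0, so there is no saddle point; optimal play is mixed.
Let Player 1 play R1 with probability p. Expected payoff against Left: (-3)p + 4(1−p) = −7p + 4; against Right: 0p + (-6)(1−p) = 6p − 6.
Setting these equal: −7p + 4 = 6p − 6 ⇒ −13p = -10 ⇒ p = 10/13, and the value is (-7)·(10/13) + 4 = -18/13.
For Player 2: with q = P(Left), equating R1's and R2's payoffs gives −3q = 10q − 6 ⇒ q = 6/13.

-18/13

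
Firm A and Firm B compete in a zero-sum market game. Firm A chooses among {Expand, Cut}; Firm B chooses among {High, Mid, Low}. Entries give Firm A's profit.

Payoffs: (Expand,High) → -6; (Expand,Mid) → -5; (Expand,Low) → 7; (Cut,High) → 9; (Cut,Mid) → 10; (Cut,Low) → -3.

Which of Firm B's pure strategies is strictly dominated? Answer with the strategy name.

Mid

High holds Firm A's payoff strictly below Mid in every row: -6 < -5, 9 < 10.
So Mid is strictly dominated for Firm B.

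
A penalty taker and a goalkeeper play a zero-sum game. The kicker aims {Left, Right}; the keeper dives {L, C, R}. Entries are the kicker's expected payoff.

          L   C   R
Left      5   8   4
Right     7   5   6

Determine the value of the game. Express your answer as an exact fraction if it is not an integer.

Row minima: Left → 4, Right → 5; maximin = 5.
Column maxima: L → 7, C → 8, R → 6; minimax = 6.
5 ≠ 6, so there is no saddle point; optimal play is mixed.
L is strictly dominated by R (it gives the kicker strictly more in every row), so the keeper never plays it.
On the remaining 2×2 (Left, Right vs C, R):
Let the kicker play Left with probability p. Expected payoff against C: 8p + 5(1−p) = 3p + 5; against R: 4p + 6(1−p) = −2p + 6.
Setting these equal: 3p + 5 = −2p + 6 ⇒ 5p = 1 ⇒ p = 1/5, and the value is (3)·(1/5) + 5 = 28/5.
For the keeper: with q = P(C), equating Left's and Right's payoffs gives 4q + 4 = −q + 6 ⇒ q = 2/5.

28/5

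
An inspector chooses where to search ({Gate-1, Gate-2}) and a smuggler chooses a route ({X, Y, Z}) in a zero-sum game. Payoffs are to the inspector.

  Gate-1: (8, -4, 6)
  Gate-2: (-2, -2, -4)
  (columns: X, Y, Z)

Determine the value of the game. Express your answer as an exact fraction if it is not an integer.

Row minima: Gate-1 → -4, Gate-2 → -4; maximin = -4.
Column maxima: X → 8, Y → -2, Z → 6; minimax = -2.
-4 ≠ -2, so there is no saddle point; optimal play is mixed.
X is strictly dominated by Z (it gives the inspector strictly more in every row), so the smuggler never plays it.
On the remaining 2×2 (Gate-1, Gate-2 vs Y, Z):
Let the inspector play Gate-1 with probability p. Expected payoff against Y: (-4)p + (-2)(1−p) = −2p − 2; against Z: 6p + (-4)(1−p) = 10p − 4.
Setting these equal: −2p − 2 = 10p − 4 ⇒ −12p = -2 ⇒ p = 1/6, and the value is (-2)·(1/6) − 2 = -7/3.
For the smuggler: with q = P(Y), equating Gate-1's and Gate-2's payoffs gives −10q + 6 = 2q − 4 ⇒ q = 5/6.

-7/3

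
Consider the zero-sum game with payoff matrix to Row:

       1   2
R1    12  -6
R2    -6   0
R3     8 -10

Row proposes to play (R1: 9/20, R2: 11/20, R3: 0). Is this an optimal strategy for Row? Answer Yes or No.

No

Against 1 this mix gives (9/20)·12 + (11/20)·(-6) = 21/10.
Against 2 this mix gives (9/20)·(-6) + (11/20)·0 = -27/10.
Column will play 2, holding Row to -27/10. Shifting weight toward the row that does better against 2 would raise this floor (the equalizing mix achieves -3/2 against both 2 and 1), so the proposed strategy is not optimal.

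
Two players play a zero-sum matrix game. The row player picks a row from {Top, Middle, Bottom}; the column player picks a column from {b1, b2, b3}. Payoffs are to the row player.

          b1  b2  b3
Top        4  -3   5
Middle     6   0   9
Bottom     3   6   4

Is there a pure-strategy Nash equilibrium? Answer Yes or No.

No

Row minima: Top → -3, Middle → 0, Bottom → 3; maximin = 3.
Column maxima: b1 → 6, b2 → 6, b3 → 9; minimax = 6.
3 ≠ 6, so no pure-strategy equilibrium exists.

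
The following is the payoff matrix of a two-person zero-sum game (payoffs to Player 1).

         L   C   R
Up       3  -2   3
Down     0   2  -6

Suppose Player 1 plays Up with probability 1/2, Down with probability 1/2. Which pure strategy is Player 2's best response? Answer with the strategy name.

R

If Player 2 plays L, Player 1's expected payoff is (1/2)·3 + (1/2)·0 = 3/2.
If Player 2 plays C, Player 1's expected payoff is (1/2)·(-2) + (1/2)·2 = 0.
If Player 2 plays R, Player 1's expected payoff is (1/2)·3 + (1/2)·(-6) = -3/2.
Player 2 minimizes Player 1's payoff; the smallest is -3/2, so the best response is R.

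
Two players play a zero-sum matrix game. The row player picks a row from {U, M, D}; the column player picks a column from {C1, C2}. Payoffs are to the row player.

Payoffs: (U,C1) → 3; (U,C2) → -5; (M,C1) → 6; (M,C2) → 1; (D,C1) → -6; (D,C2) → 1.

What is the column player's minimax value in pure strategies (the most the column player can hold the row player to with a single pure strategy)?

Column maxima: C1 → 6, C2 → 1.
The smallest of these is 1.

1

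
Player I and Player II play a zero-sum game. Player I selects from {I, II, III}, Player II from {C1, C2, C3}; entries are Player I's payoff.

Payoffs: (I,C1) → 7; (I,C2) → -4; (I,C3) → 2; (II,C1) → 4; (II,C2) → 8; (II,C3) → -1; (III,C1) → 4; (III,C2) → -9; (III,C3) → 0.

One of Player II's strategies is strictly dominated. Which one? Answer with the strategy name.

C1

C3 holds Player I's payoff strictly below C1 in every row: 2 < 7, -1 < 4, 0 < 4.
So C1 is strictly dominated for Player II.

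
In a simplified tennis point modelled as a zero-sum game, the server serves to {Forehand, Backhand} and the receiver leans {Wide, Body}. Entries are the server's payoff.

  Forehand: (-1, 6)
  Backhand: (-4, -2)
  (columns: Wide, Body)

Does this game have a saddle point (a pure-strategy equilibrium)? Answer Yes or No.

Yes

Row minima: Forehand → -1, Backhand → -4; maximin = -1.
Column maxima: Wide → -1, Body → 6; minimax = -1.
maximin = minimax = -1, so a saddle point exists.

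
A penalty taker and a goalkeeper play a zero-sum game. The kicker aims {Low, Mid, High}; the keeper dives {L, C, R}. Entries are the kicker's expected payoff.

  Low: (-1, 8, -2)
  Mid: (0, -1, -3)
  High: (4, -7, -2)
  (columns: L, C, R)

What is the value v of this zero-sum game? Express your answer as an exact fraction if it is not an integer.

Row minima: Low → -2, Mid → -3, High → -7; maximin = -2.
Column maxima: L → 4, C → 8, R → -2; minimax = -2.
Since maximin = minimax = -2, there is a saddle point and the value is -2.

-2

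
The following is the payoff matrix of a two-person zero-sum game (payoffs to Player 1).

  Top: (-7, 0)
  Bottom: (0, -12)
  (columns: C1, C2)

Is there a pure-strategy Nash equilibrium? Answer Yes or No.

No

Row minima: Top → -7, Bottom → -12; maximin = -7.
Column maxima: C1 → 0, C2 → 0; minimax = 0.
-7 ≠ 0, so no pure-strategy equilibrium exists.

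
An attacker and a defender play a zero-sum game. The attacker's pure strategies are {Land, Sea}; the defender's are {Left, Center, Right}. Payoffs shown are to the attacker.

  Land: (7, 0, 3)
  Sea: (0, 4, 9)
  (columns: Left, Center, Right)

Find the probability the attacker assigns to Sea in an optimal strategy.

7/11

Row minima: Land → 0, Sea → 0; maximin = 0.
Column maxima: Left → 7, Center → 4, Right → 9; minimax = 4.
0 ≠ 4, so there is no saddle point; optimal play is mixed.
Right is strictly dominated by Center (it gives the attacker strictly more in every row), so the defender never plays it.
On the remaining 2×2 (Land, Sea vs Left, Center):
Let the attacker play Land with probability p. Expected payoff against Left: 7p + 0(1−p) = 7p; against Center: 0p + 4(1−p) = −4p + 4.
Setting these equal: 7p = −4p + 4 ⇒ 11p = 4 ⇒ p = 4/11, and the value is (7)·(4/11) = 28/11.
For the defender: with q = P(Left), equating Land's and Sea's payoffs gives 7q = −4q + 4 ⇒ q = 4/11.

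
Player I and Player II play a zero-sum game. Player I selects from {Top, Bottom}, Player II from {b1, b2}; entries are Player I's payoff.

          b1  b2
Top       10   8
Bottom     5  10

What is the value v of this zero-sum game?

Row minima: Top → 8, Bottom → 5; maximin = 8.
Column maxima: b1 → 10, b2 → 10; minimax = 10.
8 ≠ 10, so there is no saddle point; optimal play is mixed.
Let Player I play Top with probability p. Expected payoff against b1: 10p + 5(1−p) = 5p + 5; against b2: 8p + 10(1−p) = −2p + 10.
Setting these equal: 5p + 5 = −2p + 10 ⇒ 7p = 5 ⇒ p = 5/7, and the value is (5)·(5/7) + 5 = 60/7.
For Player II: with q = P(b1), equating Top's and Bottom's payoffs gives 2q + 8 = −5q + 10 ⇒ q = 2/7.

60/7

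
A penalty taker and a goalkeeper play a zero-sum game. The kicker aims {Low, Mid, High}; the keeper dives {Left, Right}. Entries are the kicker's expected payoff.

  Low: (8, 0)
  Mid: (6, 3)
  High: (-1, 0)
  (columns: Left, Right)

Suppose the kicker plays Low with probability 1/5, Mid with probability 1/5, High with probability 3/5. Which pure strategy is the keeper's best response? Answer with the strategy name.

If the keeper plays Left, the kicker's expected payoff is (1/5)·8 + (1/5)·6 + (3/5)·(-1) = 11/5.
If the keeper plays Right, the kicker's expected payoff is (1/5)·0 + (1/5)·3 + (3/5)·0 = 3/5.
The keeper minimizes the kicker's payoff; the smallest is 3/5, so the best response is Right.

Right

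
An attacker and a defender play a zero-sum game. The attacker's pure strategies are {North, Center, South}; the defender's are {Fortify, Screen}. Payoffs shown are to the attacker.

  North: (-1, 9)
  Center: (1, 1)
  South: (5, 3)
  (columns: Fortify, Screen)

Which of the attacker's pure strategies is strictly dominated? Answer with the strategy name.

South gives a strictly higher payoff than Center against every column: 5 > 1, 3 > 1.
So Center is strictly dominated and the attacker never plays it.

Center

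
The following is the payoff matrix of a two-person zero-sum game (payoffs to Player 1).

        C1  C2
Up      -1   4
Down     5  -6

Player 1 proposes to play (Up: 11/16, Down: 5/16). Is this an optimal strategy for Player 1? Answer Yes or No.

Yes

Against C1 this mix gives (11/16)·(-1) + (5/16)·5 = 7/8.
Against C2 this mix gives (11/16)·4 + (5/16)·(-6) = 7/8.
All of Player 2's active replies (C1, C2) yield 7/8, and no column does worse for Player 1. The mix makes Player 2 indifferent and guarantees 7/8, so it is optimal.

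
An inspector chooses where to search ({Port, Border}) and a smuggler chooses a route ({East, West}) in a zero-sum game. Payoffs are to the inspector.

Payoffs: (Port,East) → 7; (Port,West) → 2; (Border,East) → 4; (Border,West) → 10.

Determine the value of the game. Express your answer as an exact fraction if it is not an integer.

62/11

Row minima: Port → 2, Border → 4; maximin = 4.
Column maxima: East → 7, West → 10; minimax = 7.
4 ≠ 7, so there is no saddle point; optimal play is mixed.
Let the inspector play Port with probability p. Expected payoff against East: 7p + 4(1−p) = 3p + 4; against West: 2p + 10(1−p) = −8p + 10.
Setting these equal: 3p + 4 = −8p + 10 ⇒ 11p = 6 ⇒ p = 6/11, and the value is (3)·(6/11) + 4 = 62/11.
For the smuggler: with q = P(East), equating Port's and Border's payoffs gives 5q + 2 = −6q + 10 ⇒ q = 8/11.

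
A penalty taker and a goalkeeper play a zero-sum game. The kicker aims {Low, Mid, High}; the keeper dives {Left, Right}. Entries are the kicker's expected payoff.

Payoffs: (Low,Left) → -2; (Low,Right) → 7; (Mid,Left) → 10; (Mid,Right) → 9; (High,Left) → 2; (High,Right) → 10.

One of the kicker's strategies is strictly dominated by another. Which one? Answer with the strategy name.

Low

Mid gives a strictly higher payoff than Low against every column: 10 > -2, 9 > 7.
So Low is strictly dominated and the kicker never plays it.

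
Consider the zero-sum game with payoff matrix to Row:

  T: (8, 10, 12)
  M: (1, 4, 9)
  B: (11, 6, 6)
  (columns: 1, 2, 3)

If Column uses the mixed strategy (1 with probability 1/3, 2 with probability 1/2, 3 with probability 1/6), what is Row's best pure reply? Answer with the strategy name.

T

Expected payoff of T: (1/3)·8 + (1/2)·10 + (1/6)·12 = 29/3.
Expected payoff of M: (1/3)·1 + (1/2)·4 + (1/6)·9 = 23/6.
Expected payoff of B: (1/3)·11 + (1/2)·6 + (1/6)·6 = 23/3.
The largest is 29/3, so Row's best response is T.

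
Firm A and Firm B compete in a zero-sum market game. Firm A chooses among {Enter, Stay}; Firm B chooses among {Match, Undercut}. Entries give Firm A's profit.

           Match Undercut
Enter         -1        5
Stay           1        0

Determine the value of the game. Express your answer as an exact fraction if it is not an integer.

5/7

Row minima: Enter → -1, Stay → 0; maximin = 0.
Column maxima: Match → 1, Undercut → 5; minimax = 1.
0 ≠ 1, so there is no saddle point; optimal play is mixed.
Let Firm A play Enter with probability p. Expected payoff against Match: (-1)p + 1(1−p) = −2p + 1; against Undercut: 5p + 0(1−p) = 5p.
Setting these equal: −2p + 1 = 5p ⇒ −7p = -1 ⇒ p = 1/7, and the value is (-2)·(1/7) + 1 = 5/7.
For Firm B: with q = P(Match), equating Enter's and Stay's payoffs gives −6q + 5 = q ⇒ q = 5/7.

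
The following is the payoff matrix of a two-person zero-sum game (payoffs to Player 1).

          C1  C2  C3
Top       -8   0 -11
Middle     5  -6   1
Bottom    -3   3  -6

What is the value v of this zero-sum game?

Row minima: Top → -11, Middle → -6, Bottom → -6; maximin = -6.
Column maxima: C1 → 5, C2 → 3, C3 → 1; minimax = 1.
-6 ≠ 1, so there is no saddle point; optimal play is mixed.
Top is strictly dominated by Bottom, so Player 1 never plays it.
C1 is strictly dominated by C3 (it gives Player 1 strictly more in every row), so Player 2 never plays it.
On the remaining 2×2 (Middle, Bottom vs C2, C3):
Let Player 1 play Middle with probability p. Expected payoff against C2: (-6)p + 3(1−p) = −9p + 3; against C3: 1p + (-6)(1−p) = 7p − 6.
Setting these equal: −9p + 3 = 7p − 6 ⇒ −16p = -9 ⇒ p = 9/16, and the value is (-9)·(9/16) + 3 = -33/16.
For Player 2: with q = P(C2), equating Middle's and Bottom's payoffs gives −7q + 1 = 9q − 6 ⇒ q = 7/16.

-33/16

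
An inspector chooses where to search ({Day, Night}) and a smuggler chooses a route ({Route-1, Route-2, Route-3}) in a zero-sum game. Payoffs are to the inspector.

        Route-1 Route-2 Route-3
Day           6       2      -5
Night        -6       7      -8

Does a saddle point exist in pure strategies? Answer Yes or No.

Yes

Row minima: Day → -5, Night → -8; maximin = -5.
Column maxima: Route-1 → 6, Route-2 → 7, Route-3 → -5; minimax = -5.
maximin = minimax = -5, so a saddle point exists.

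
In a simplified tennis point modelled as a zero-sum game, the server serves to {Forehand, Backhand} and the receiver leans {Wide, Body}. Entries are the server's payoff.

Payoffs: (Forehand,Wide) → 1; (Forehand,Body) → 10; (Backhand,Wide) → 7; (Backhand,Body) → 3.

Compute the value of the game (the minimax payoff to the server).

Row minima: Forehand → 1, Backhand → 3; maximin = 3.
Column maxima: Wide → 7, Body → 10; minimax = 7.
3 ≠ 7, so there is no saddle point; optimal play is mixed.
Let the server play Forehand with probability p. Expected payoff against Wide: 1p + 7(1−p) = −6p + 7; against Body: 10p + 3(1−p) = 7p + 3.
Setting these equal: −6p + 7 = 7p + 3 ⇒ −13p = -4 ⇒ p = 4/13, and the value is (-6)·(4/13) + 7 = 67/13.
For the receiver: with q = P(Wide), equating Forehand's and Backhand's payoffs gives −9q + 10 = 4q + 3 ⇒ q = 7/13.

67/13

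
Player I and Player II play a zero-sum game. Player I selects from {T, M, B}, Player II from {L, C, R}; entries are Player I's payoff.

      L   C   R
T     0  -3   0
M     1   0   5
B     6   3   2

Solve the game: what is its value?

5/2

Row minima: T → -3, M → 0, B → 2; maximin = 2.
Column maxima: L → 6, C → 3, R → 5; minimax = 3.
2 ≠ 3, so there is no saddle point; optimal play is mixed.
T is strictly dominated by M, so Player I never plays it.
L is strictly dominated by C (it gives Player I strictly more in every row), so Player II never plays it.
On the remaining 2×2 (M, B vs C, R):
Let Player I play M with probability p. Expected payoff against C: 0p + 3(1−p) = −3p + 3; against R: 5p + 2(1−p) = 3p + 2.
Setting these equal: −3p + 3 = 3p + 2 ⇒ −6p = -1 ⇒ p = 1/6, and the value is (-3)·(1/6) + 3 = 5/2.
For Player II: with q = P(C), equating M's and B's payoffs gives −5q + 5 = q + 2 ⇒ q = 1/2.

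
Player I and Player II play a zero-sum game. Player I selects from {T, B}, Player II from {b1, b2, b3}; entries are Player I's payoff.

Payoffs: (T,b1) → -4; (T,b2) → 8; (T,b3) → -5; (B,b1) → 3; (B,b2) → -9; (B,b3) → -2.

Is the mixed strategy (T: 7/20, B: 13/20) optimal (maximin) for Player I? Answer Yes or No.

Against b1 this mix gives (7/20)·(-4) + (13/20)·3 = 11/20.
Against b2 this mix gives (7/20)·8 + (13/20)·(-9) = -61/20.
Against b3 this mix gives (7/20)·(-5) + (13/20)·(-2) = -61/20.
All of Player II's active replies (b2, b3) yield -61/20, and no column does worse for Player I. The mix makes Player II indifferent and guarantees -61/20, so it is optimal.

Yes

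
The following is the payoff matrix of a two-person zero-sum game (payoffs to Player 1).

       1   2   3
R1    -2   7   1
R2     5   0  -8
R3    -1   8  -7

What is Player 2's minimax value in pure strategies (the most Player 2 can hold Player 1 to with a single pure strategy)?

1

Column maxima: 1 → 5, 2 → 8, 3 → 1.
The smallest of these is 1.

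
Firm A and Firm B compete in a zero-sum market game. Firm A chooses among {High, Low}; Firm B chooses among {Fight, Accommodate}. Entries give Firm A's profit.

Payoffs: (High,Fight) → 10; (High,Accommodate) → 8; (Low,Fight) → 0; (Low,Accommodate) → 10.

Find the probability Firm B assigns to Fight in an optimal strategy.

1/6

Row minima: High → 8, Low → 0; maximin = 8.
Column maxima: Fight → 10, Accommodate → 10; minimax = 10.
8 ≠ 10, so there is no saddle point; optimal play is mixed.
Let Firm A play High with probability p. Expected payoff against Fight: 10p + 0(1−p) = 10p; against Accommodate: 8p + 10(1−p) = −2p + 10.
Setting these equal: 10p = −2p + 10 ⇒ 12p = 10 ⇒ p = 5/6, and the value is (10)·(5/6) = 25/3.
For Firm B: with q = P(Fight), equating High's and Low's payoffs gives 2q + 8 = −10q + 10 ⇒ q = 1/6.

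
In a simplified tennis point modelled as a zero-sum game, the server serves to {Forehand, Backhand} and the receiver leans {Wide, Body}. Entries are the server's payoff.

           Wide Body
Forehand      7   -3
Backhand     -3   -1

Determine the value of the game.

-4/3

Row minima: Forehand → -3, Backhand → -3; maximin = -3.
Column maxima: Wide → 7, Body → -1; minimax = -1.
-3 ≠ -1, so there is no saddle point; optimal play is mixed.
Let the server play Forehand with probability p. Expected payoff against Wide: 7p + (-3)(1−p) = 10p − 3; against Body: (-3)p + (-1)(1−p) = −2p − 1.
Setting these equal: 10p − 3 = −2p − 1 ⇒ 12p = 2 ⇒ p = 1/6, and the value is (10)·(1/6) − 3 = -4/3.
For the receiver: with q = P(Wide), equating Forehand's and Backhand's payoffs gives 10q − 3 = −2q − 1 ⇒ q = 1/6.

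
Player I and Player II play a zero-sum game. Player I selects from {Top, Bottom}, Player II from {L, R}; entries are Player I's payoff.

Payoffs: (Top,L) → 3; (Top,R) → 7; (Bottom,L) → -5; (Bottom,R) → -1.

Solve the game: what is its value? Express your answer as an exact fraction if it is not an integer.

3

Row minima: Top → 3, Bottom → -5; maximin = 3.
Column maxima: L → 3, R → 7; minimax = 3.
Since maximin = minimax = 3, there is a saddle point and the value is 3.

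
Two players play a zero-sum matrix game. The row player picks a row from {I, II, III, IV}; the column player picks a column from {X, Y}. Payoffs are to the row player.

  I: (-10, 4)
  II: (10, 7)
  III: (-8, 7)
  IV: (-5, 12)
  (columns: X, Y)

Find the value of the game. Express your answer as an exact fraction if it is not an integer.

31/4

Row minima: I → -10, II → 7, III → -8, IV → -5; maximin = 7.
Column maxima: X → 10, Y → 12; minimax = 10.
7 ≠ 10, so there is no saddle point; optimal play is mixed.
I is strictly dominated by II, so the row player never plays it.
III is strictly dominated by IV, so the row player never plays it.
On the remaining 2×2 (II, IV vs X, Y):
Let the row player play II with probability p. Expected payoff against X: 10p + (-5)(1−p) = 15p − 5; against Y: 7p + 12(1−p) = −5p + 12.
Setting these equal: 15p − 5 = −5p + 12 ⇒ 20p = 17 ⇒ p = 17/20, and the value is (15)·(17/20) − 5 = 31/4.
For the column player: with q = P(X), equating II's and IV's payoffs gives 3q + 7 = −17q + 12 ⇒ q = 1/4.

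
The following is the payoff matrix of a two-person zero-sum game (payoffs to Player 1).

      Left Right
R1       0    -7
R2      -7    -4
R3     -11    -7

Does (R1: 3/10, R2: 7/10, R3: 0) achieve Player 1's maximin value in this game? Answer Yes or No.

Yes

Against Left this mix gives (3/10)·0 + (7/10)·(-7) = -49/10.
Against Right this mix gives (3/10)·(-7) + (7/10)·(-4) = -49/10.
All of Player 2's active replies (Left, Right) yield -49/10, and no column does worse for Player 1. The mix makes Player 2 indifferent and guarantees -49/10, so it is optimal.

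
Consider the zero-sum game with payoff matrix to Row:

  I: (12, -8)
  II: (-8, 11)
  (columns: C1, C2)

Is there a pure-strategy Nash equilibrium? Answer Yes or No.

No

Row minima: I → -8, II → -8; maximin = -8.
Column maxima: C1 → 12, C2 → 11; minimax = 11.
-8 ≠ 11, so no pure-strategy equilibrium exists.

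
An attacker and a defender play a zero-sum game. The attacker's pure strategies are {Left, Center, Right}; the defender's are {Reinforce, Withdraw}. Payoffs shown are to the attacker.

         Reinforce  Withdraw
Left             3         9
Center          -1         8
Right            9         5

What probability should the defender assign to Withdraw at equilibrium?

Row minima: Left → 3, Center → -1, Right → 5; maximin = 5.
Column maxima: Reinforce → 9, Withdraw → 9; minimax = 9.
5 ≠ 9, so there is no saddle point; optimal play is mixed.
Center is strictly dominated by Left, so the attacker never plays it.
On the remaining 2×2 (Left, Right vs Reinforce, Withdraw):
Let the attacker play Left with probability p. Expected payoff against Reinforce: 3p + 9(1−p) = −6p + 9; against Withdraw: 9p + 5(1−p) = 4p + 5.
Setting these equal: −6p + 9 = 4p + 5 ⇒ −10p = -4 ⇒ p = 2/5, and the value is (-6)·(2/5) + 9 = 33/5.
For the defender: with q = P(Reinforce), equating Left's and Right's payoffs gives −6q + 9 = 4q + 5 ⇒ q = 2/5.

3/5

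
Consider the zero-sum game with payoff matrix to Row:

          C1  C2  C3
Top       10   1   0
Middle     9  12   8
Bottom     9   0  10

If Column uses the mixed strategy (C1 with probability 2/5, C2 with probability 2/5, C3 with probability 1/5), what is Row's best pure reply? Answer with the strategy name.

Expected payoff of Top: (2/5)·10 + (2/5)·1 + (1/5)·0 = 22/5.
Expected payoff of Middle: (2/5)·9 + (2/5)·12 + (1/5)·8 = 10.
Expected payoff of Bottom: (2/5)·9 + (2/5)·0 + (1/5)·10 = 28/5.
The largest is 10, so Row's best response is Middle.

Middle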